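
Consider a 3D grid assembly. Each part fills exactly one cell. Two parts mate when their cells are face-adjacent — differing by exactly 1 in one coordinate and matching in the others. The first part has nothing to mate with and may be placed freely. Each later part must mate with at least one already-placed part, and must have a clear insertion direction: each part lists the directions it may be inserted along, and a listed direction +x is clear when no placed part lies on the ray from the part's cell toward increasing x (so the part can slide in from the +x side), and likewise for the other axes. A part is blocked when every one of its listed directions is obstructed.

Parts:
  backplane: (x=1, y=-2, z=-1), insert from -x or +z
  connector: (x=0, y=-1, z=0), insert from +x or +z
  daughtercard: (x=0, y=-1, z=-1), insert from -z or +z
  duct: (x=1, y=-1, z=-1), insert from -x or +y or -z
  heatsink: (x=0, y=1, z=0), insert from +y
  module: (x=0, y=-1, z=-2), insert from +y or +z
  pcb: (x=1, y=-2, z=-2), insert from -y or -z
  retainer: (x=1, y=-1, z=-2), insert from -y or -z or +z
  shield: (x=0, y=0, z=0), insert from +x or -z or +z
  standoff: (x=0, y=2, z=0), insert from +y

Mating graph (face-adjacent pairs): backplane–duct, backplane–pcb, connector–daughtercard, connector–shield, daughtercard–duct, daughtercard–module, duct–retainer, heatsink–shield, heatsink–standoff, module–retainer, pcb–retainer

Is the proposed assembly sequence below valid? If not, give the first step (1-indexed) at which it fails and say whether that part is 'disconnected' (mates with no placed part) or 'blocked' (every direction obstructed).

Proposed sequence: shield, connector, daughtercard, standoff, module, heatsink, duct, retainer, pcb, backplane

1. shield@(0, 0, 0) [+x clear] — {shield}
2. connector@(0, -1, 0) [+x clear] — {connector, shield}
3. daughtercard@(0, -1, -1) [-z clear] — {connector, daughtercard, shield}
4. standoff@(0, 2, 0) — no placed neighbour ⇒ disconnected

Invalid at step 4 (disconnected)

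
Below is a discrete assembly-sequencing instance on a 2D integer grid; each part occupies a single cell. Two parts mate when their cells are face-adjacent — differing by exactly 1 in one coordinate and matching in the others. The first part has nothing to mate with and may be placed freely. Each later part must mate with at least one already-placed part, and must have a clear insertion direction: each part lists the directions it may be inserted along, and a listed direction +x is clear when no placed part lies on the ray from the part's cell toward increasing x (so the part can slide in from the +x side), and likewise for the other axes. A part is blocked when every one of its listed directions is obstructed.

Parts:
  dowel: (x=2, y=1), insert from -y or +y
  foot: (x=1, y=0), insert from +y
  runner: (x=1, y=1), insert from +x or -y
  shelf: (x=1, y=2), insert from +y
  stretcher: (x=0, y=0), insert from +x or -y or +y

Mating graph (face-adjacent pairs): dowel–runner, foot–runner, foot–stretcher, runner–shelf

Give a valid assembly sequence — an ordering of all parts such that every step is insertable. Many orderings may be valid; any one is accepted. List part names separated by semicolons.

foot; runner; shelf; dowel; stretcher

1. foot@(1, 0) [+y clear] — {foot}
2. runner@(1, 1) [+x clear] — {foot, runner}
3. shelf@(1, 2) [+y clear] — {foot, runner, shelf}
4. dowel@(2, 1) [-y clear] — {dowel, foot, runner, shelf}
5. stretcher@(0, 0) [-y clear] — {dowel, foot, runner, shelf, stretcher}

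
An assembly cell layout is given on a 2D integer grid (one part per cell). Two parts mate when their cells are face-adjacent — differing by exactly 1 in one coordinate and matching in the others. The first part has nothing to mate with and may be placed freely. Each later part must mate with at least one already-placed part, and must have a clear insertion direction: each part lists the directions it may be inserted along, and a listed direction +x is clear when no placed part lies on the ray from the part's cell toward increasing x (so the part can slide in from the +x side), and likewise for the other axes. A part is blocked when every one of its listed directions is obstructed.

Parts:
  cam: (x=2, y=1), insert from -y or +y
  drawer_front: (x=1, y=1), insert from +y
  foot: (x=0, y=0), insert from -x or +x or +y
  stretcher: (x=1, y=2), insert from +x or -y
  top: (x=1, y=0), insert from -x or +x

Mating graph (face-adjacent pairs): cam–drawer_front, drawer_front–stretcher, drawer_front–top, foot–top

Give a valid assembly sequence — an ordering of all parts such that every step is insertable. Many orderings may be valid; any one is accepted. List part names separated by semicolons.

1. cam@(2, 1) [-y clear] — {cam}
2. drawer_front@(1, 1) [+y clear] — {cam, drawer_front}
3. stretcher@(1, 2) [+x clear] — {cam, drawer_front, stretcher}
4. top@(1, 0) [-x clear] — {cam, drawer_front, stretcher, top}
5. foot@(0, 0) [-x clear] — {cam, drawer_front, foot, stretcher, top}

cam; drawer_front; stretcher; top; foot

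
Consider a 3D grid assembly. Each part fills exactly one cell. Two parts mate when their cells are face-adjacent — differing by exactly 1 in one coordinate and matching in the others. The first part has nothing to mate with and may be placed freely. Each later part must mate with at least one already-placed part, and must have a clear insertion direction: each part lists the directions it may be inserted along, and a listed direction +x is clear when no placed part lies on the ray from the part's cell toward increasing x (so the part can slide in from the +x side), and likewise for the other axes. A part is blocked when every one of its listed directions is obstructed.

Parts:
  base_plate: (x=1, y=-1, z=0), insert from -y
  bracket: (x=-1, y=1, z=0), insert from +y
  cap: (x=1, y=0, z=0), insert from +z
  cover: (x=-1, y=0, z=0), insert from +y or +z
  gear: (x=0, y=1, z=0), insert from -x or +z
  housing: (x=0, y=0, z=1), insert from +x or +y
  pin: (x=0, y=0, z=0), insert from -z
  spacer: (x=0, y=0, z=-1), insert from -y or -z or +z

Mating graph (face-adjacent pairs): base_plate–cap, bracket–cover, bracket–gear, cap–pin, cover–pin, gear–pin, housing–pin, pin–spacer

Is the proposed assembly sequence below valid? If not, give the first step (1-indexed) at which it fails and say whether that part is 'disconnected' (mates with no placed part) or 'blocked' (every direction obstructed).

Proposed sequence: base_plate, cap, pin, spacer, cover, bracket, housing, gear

Valid

1. base_plate@(1, -1, 0) [-y clear] — {base_plate}
2. cap@(1, 0, 0) [+z clear] — {base_plate, cap}
3. pin@(0, 0, 0) [-z clear] — {base_plate, cap, pin}
4. spacer@(0, 0, -1) [-y clear] — {base_plate, cap, pin, spacer}
5. cover@(-1, 0, 0) [+y clear] — {base_plate, cap, cover, pin, spacer}
6. bracket@(-1, 1, 0) [+y clear] — {base_plate, bracket, cap, cover, pin, spacer}
7. housing@(0, 0, 1) [+x clear] — {base_plate, bracket, cap, cover, housing, pin, spacer}
8. gear@(0, 1, 0) [+z clear] — {base_plate, bracket, cap, cover, gear, housing, pin, spacer}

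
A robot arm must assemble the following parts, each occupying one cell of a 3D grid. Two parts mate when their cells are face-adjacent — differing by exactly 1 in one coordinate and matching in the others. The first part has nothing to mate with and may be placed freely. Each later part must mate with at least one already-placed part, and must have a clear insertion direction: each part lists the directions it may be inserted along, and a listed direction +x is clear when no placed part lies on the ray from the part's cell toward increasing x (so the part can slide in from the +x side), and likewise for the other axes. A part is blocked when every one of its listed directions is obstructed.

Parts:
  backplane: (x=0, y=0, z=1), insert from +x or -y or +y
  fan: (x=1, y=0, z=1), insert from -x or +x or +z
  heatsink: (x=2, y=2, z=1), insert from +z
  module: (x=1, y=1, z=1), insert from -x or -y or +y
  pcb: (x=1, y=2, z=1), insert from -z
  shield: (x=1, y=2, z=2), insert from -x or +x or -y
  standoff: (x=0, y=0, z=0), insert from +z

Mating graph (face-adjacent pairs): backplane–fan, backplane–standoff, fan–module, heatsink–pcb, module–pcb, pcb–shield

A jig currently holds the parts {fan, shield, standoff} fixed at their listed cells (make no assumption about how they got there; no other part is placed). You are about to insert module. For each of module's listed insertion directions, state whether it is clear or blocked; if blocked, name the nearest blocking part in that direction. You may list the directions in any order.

+y: clear; -x: clear; -y: blocked by fan

-x: ray from module(1, 1, 1) has no placed part ⇒ clear
-y: nearest on ray is fan@(1, 0, 1) ⇒ blocked
+y: ray from module(1, 1, 1) has no placed part ⇒ clear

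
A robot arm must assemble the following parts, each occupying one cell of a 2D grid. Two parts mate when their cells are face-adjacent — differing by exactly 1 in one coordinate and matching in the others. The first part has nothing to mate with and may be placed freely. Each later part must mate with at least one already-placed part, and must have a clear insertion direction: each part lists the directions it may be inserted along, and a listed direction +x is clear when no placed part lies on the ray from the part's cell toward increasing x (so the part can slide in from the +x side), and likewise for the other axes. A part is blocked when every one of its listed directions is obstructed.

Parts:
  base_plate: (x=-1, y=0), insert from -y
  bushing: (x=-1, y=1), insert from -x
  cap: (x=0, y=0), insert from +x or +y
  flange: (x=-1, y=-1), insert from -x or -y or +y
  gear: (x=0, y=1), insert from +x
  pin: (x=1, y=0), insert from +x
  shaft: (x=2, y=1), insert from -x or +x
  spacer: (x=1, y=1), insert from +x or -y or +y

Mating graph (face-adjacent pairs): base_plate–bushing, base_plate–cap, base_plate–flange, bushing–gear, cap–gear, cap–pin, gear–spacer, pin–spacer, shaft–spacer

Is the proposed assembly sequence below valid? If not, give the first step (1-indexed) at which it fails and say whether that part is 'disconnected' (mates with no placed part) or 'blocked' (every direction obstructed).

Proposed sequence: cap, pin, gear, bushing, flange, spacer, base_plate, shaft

Invalid at step 5 (disconnected)

1. cap@(0, 0) [+x clear] — {cap}
2. pin@(1, 0) [+x clear] — {cap, pin}
3. gear@(0, 1) [+x clear] — {cap, gear, pin}
4. bushing@(-1, 1) [-x clear] — {bushing, cap, gear, pin}
5. flange@(-1, -1) — no placed neighbour ⇒ disconnected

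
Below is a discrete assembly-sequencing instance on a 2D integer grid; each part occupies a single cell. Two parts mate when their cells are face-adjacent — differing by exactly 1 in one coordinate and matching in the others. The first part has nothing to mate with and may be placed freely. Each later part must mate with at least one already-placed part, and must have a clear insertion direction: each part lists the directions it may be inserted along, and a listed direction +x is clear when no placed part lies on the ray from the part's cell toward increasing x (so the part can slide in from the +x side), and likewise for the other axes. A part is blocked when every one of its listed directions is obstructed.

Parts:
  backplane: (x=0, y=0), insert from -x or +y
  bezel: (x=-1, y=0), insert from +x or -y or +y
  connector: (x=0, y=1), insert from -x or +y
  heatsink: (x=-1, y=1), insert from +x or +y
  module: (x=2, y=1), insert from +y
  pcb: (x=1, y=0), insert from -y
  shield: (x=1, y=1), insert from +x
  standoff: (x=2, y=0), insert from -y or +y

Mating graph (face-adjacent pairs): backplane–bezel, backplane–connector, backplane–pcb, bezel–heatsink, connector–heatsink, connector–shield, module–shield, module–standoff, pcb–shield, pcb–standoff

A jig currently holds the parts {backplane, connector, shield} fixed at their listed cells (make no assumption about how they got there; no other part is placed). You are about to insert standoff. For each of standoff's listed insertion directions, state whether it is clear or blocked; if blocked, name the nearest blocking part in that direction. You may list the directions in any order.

-y: ray from standoff(2, 0) has no placed part ⇒ clear
+y: ray from standoff(2, 0) has no placed part ⇒ clear

+y: clear; -y: clear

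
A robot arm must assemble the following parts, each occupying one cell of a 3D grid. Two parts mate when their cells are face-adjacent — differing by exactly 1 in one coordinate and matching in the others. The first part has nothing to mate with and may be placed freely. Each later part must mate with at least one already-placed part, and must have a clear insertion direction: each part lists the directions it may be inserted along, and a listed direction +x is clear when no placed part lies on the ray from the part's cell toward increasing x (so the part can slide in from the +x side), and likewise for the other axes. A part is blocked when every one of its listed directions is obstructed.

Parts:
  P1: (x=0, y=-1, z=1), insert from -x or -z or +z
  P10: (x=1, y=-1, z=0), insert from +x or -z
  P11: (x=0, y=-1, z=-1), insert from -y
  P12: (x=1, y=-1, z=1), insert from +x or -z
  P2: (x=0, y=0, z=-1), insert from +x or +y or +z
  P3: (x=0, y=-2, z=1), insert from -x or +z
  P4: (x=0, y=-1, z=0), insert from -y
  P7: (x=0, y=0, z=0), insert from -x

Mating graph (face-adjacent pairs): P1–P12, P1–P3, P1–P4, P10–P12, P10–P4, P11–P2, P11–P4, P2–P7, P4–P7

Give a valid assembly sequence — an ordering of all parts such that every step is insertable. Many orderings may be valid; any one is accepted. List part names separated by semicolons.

1. P11@(0, -1, -1) [-y clear] — {P11}
2. P2@(0, 0, -1) [+x clear] — {P11, P2}
3. P7@(0, 0, 0) [-x clear] — {P11, P2, P7}
4. P4@(0, -1, 0) [-y clear] — {P11, P2, P4, P7}
5. P10@(1, -1, 0) [+x clear] — {P10, P11, P2, P4, P7}
6. P12@(1, -1, 1) [+x clear] — {P10, P11, P12, P2, P4, P7}
7. P1@(0, -1, 1) [-x clear] — {P1, P10, P11, P12, P2, P4, P7}
8. P3@(0, -2, 1) [-x clear] — {P1, P10, P11, P12, P2, P3, P4, P7}

P11; P2; P7; P4; P10; P12; P1; P3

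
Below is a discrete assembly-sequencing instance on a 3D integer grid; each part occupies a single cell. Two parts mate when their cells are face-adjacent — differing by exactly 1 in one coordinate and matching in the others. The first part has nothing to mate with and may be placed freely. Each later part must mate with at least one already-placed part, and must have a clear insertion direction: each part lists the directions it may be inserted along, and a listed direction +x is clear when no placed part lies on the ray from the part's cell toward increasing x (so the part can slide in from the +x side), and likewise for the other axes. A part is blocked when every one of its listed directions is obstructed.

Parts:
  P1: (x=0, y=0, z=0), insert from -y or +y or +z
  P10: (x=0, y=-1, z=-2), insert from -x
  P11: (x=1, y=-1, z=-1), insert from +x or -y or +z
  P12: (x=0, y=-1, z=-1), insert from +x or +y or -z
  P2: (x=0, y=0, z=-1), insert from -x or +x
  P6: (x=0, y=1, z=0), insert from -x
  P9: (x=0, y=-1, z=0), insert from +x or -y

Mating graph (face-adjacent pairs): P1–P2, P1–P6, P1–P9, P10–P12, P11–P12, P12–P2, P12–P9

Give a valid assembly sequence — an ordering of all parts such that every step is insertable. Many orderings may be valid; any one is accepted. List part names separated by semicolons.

P11; P12; P10; P2; P9; P1; P6

1. P11@(1, -1, -1) [+x clear] — {P11}
2. P12@(0, -1, -1) [+y clear] — {P11, P12}
3. P10@(0, -1, -2) [-x clear] — {P10, P11, P12}
4. P2@(0, 0, -1) [-x clear] — {P10, P11, P12, P2}
5. P9@(0, -1, 0) [+x clear] — {P10, P11, P12, P2, P9}
6. P1@(0, 0, 0) [+y clear] — {P1, P10, P11, P12, P2, P9}
7. P6@(0, 1, 0) [-x clear] — {P1, P10, P11, P12, P2, P6, P9}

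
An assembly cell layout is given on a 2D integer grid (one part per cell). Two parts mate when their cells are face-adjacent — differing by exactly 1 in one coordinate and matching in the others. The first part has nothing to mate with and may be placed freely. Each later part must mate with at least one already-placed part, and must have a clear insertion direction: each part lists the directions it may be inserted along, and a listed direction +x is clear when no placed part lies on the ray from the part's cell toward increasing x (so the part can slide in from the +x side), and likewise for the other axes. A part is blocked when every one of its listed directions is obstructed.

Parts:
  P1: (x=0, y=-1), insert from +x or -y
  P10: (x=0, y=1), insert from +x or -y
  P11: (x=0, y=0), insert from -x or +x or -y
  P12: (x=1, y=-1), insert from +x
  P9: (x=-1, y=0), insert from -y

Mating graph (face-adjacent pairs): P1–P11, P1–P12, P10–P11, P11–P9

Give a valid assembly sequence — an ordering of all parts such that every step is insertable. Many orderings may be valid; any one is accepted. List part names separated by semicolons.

1. P9@(-1, 0) [-y clear] — {P9}
2. P11@(0, 0) [+x clear] — {P11, P9}
3. P10@(0, 1) [+x clear] — {P10, P11, P9}
4. P1@(0, -1) [+x clear] — {P1, P10, P11, P9}
5. P12@(1, -1) [+x clear] — {P1, P10, P11, P12, P9}

P9; P11; P10; P1; P12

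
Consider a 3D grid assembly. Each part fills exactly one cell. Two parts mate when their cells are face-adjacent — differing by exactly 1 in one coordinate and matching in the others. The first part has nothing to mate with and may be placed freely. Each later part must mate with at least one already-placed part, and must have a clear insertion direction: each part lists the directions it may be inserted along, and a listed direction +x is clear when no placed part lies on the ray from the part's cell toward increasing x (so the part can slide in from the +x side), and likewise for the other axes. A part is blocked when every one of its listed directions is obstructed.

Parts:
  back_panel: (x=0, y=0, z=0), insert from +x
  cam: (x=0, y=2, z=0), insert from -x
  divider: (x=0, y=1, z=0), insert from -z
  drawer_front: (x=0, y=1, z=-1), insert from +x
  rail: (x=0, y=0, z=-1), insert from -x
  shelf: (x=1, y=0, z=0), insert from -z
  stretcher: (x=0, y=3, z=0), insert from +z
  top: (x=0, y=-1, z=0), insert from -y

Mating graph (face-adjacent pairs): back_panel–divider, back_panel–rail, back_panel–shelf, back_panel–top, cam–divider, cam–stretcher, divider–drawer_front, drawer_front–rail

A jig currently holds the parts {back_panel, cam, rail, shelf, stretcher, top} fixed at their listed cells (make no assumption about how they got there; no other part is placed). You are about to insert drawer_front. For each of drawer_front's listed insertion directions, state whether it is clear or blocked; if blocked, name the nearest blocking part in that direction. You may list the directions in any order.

+x: clear

+x: ray from drawer_front(0, 1, -1) has no placed part ⇒ clear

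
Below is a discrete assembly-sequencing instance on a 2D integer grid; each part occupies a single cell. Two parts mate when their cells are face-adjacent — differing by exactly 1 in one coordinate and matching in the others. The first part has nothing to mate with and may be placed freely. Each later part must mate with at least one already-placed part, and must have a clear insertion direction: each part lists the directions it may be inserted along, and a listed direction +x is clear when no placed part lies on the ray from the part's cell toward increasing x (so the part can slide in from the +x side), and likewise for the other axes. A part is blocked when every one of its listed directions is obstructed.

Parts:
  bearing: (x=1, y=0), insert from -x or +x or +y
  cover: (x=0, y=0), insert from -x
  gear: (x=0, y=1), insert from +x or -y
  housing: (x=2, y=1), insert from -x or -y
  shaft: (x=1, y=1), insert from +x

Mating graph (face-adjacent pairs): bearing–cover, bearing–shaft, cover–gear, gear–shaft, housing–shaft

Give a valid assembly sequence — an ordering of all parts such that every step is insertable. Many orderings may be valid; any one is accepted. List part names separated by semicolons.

1. cover@(0, 0) [-x clear] — {cover}
2. bearing@(1, 0) [+x clear] — {bearing, cover}
3. gear@(0, 1) [+x clear] — {bearing, cover, gear}
4. shaft@(1, 1) [+x clear] — {bearing, cover, gear, shaft}
5. housing@(2, 1) [-y clear] — {bearing, cover, gear, housing, shaft}

cover; bearing; gear; shaft; housing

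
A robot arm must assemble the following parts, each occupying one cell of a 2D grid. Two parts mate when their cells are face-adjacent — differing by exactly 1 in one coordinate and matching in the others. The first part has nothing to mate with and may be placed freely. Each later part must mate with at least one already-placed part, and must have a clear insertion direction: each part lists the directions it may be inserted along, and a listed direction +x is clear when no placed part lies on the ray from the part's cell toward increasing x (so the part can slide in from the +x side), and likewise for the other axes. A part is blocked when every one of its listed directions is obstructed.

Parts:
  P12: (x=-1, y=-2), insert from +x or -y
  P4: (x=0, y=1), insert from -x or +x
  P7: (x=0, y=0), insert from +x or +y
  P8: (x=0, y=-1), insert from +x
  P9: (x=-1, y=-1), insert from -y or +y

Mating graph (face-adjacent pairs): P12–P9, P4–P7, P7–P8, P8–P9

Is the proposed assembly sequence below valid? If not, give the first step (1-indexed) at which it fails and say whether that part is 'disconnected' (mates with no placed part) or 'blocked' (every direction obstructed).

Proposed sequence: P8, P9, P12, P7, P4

1. P8@(0, -1) [+x clear] — {P8}
2. P9@(-1, -1) [-y clear] — {P8, P9}
3. P12@(-1, -2) [+x clear] — {P12, P8, P9}
4. P7@(0, 0) [+x clear] — {P12, P7, P8, P9}
5. P4@(0, 1) [-x clear] — {P12, P4, P7, P8, P9}

Valid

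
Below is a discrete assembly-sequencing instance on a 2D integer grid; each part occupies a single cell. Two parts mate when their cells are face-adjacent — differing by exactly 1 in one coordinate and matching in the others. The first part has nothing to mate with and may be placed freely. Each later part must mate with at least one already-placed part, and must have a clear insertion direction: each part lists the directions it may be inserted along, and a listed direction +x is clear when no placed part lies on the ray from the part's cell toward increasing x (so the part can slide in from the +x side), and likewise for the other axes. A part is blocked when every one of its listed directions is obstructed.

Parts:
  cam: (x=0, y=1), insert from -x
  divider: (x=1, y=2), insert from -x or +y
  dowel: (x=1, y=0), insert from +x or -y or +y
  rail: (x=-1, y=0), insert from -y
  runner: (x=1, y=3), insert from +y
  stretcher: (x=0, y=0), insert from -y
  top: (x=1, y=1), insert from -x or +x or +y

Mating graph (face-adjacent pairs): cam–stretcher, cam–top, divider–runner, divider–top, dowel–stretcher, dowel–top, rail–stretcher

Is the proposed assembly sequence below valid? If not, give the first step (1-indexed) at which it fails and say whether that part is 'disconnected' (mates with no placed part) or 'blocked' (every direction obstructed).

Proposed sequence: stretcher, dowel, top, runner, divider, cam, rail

1. stretcher@(0, 0) [-y clear] — {stretcher}
2. dowel@(1, 0) [+x clear] — {dowel, stretcher}
3. top@(1, 1) [-x clear] — {dowel, stretcher, top}
4. runner@(1, 3) — no placed neighbour ⇒ disconnected

Invalid at step 4 (disconnected)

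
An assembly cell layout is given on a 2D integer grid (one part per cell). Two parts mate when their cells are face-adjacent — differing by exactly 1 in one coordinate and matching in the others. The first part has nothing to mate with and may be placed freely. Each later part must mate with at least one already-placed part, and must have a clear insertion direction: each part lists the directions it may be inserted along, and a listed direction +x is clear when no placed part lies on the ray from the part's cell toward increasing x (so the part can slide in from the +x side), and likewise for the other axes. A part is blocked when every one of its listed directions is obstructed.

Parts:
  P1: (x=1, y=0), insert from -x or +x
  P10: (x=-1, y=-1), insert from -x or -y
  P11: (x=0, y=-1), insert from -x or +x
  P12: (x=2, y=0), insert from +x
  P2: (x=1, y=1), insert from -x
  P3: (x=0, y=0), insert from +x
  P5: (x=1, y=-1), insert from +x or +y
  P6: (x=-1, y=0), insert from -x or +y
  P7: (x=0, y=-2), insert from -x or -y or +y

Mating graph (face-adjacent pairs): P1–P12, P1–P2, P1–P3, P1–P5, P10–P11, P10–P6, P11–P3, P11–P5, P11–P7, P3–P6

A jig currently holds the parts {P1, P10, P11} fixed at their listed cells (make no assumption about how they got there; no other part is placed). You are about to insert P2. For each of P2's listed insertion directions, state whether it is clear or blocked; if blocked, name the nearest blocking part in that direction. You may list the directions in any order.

-x: ray from P2(1, 1) has no placed part ⇒ clear

-x: clear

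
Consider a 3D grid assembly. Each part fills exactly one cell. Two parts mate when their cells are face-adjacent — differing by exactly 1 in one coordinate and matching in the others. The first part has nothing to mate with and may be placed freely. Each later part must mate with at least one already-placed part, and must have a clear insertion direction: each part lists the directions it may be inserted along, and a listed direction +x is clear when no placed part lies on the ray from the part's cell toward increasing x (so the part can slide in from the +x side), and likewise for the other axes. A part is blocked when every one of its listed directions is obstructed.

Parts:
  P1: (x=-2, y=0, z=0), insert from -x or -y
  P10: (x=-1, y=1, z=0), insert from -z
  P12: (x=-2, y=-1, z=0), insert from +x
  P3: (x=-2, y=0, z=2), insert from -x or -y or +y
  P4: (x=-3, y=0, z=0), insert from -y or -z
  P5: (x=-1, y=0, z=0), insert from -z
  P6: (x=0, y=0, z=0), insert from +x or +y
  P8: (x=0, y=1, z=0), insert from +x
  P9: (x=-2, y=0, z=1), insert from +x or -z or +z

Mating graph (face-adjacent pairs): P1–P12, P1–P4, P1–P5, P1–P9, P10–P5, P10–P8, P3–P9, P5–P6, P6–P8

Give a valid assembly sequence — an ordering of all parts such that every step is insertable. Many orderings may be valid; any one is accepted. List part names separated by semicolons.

1. P10@(-1, 1, 0) [-z clear] — {P10}
2. P8@(0, 1, 0) [+x clear] — {P10, P8}
3. P5@(-1, 0, 0) [-z clear] — {P10, P5, P8}
4. P1@(-2, 0, 0) [-x clear] — {P1, P10, P5, P8}
5. P4@(-3, 0, 0) [-y clear] — {P1, P10, P4, P5, P8}
6. P9@(-2, 0, 1) [+x clear] — {P1, P10, P4, P5, P8, P9}
7. P3@(-2, 0, 2) [-x clear] — {P1, P10, P3, P4, P5, P8, P9}
8. P12@(-2, -1, 0) [+x clear] — {P1, P10, P12, P3, P4, P5, P8, P9}
9. P6@(0, 0, 0) [+x clear] — {P1, P10, P12, P3, P4, P5, P6, P8, P9}

P10; P8; P5; P1; P4; P9; P3; P12; P6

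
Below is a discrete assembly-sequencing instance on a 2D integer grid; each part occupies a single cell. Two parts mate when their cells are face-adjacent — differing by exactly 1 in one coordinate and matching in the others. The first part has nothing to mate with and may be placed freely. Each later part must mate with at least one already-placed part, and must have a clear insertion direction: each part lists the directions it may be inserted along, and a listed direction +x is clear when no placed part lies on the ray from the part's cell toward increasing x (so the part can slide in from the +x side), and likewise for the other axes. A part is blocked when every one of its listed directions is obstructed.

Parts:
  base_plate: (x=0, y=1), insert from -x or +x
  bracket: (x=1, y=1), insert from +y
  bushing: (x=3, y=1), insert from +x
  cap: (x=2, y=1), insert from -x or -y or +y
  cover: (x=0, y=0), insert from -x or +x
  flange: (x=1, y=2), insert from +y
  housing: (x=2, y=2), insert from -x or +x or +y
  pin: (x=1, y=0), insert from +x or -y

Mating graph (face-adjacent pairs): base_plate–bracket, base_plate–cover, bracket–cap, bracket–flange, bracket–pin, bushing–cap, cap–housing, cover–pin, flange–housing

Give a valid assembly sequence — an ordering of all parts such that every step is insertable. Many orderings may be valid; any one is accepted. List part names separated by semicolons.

1. cap@(2, 1) [-x clear] — {cap}
2. bushing@(3, 1) [+x clear] — {bushing, cap}
3. housing@(2, 2) [-x clear] — {bushing, cap, housing}
4. bracket@(1, 1) [+y clear] — {bracket, bushing, cap, housing}
5. base_plate@(0, 1) [-x clear] — {base_plate, bracket, bushing, cap, housing}
6. cover@(0, 0) [-x clear] — {base_plate, bracket, bushing, cap, cover, housing}
7. flange@(1, 2) [+y clear] — {base_plate, bracket, bushing, cap, cover, flange, housing}
8. pin@(1, 0) [+x clear] — {base_plate, bracket, bushing, cap, cover, flange, housing, pin}

cap; bushing; housing; bracket; base_plate; cover; flange; pin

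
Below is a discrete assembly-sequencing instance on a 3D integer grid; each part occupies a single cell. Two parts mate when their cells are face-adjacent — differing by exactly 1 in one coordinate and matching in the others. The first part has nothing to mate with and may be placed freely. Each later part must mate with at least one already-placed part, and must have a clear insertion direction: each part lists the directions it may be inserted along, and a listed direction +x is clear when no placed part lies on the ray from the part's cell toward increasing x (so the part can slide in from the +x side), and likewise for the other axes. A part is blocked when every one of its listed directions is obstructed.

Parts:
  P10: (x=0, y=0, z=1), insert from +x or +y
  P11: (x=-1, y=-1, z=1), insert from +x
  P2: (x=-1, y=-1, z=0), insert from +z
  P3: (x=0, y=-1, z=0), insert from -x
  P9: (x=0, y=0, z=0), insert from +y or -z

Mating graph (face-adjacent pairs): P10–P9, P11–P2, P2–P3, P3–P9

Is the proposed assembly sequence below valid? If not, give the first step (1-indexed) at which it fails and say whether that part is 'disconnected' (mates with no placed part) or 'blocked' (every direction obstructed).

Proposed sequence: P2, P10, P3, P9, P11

1. P2@(-1, -1, 0) [+z clear] — {P2}
2. P10@(0, 0, 1) — no placed neighbour ⇒ disconnected

Invalid at step 2 (disconnected)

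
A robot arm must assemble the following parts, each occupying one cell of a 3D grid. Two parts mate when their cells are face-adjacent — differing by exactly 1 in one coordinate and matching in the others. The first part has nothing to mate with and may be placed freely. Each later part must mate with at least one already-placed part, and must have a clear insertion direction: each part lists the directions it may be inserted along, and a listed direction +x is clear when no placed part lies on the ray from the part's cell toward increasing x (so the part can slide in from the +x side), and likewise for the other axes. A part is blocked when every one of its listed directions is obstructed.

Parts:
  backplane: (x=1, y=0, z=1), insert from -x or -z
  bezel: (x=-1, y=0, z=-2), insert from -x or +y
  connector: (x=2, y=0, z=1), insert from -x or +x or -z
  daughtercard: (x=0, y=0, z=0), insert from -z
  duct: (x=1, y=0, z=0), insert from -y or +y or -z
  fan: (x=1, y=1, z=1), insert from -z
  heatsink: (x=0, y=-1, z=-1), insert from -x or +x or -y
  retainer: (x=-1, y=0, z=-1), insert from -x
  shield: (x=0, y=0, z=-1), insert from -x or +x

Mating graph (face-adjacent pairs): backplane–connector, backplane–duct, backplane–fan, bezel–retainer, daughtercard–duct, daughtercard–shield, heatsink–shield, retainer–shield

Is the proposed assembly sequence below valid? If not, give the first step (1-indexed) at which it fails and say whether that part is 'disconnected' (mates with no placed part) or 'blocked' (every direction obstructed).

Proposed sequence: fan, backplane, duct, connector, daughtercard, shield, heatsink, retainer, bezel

Valid

1. fan@(1, 1, 1) [-z clear] — {fan}
2. backplane@(1, 0, 1) [-x clear] — {backplane, fan}
3. duct@(1, 0, 0) [-y clear] — {backplane, duct, fan}
4. connector@(2, 0, 1) [+x clear] — {backplane, connector, duct, fan}
5. daughtercard@(0, 0, 0) [-z clear] — {backplane, connector, daughtercard, duct, fan}
6. shield@(0, 0, -1) [-x clear] — {backplane, connector, daughtercard, duct, fan, shield}
7. heatsink@(0, -1, -1) [-x clear] — {backplane, connector, daughtercard, duct, fan, heatsink, shield}
8. retainer@(-1, 0, -1) [-x clear] — {backplane, connector, daughtercard, duct, fan, heatsink, retainer, shield}
9. bezel@(-1, 0, -2) [-x clear] — {backplane, bezel, connector, daughtercard, duct, fan, heatsink, retainer, shield}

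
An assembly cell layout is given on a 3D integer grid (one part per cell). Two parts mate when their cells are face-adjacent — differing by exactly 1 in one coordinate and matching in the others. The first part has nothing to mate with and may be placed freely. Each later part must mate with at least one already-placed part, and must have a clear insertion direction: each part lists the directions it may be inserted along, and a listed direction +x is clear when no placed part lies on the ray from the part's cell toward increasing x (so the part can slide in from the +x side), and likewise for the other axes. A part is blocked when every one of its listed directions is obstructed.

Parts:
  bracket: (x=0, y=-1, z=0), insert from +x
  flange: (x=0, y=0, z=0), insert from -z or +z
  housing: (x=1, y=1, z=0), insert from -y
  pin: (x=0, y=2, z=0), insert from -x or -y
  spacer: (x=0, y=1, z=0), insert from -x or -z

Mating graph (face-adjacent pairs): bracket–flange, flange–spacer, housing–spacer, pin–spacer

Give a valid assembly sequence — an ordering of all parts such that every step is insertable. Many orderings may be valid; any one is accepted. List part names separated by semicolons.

1. spacer@(0, 1, 0) [-x clear] — {spacer}
2. flange@(0, 0, 0) [-z clear] — {flange, spacer}
3. housing@(1, 1, 0) [-y clear] — {flange, housing, spacer}
4. pin@(0, 2, 0) [-x clear] — {flange, housing, pin, spacer}
5. bracket@(0, -1, 0) [+x clear] — {bracket, flange, housing, pin, spacer}

spacer; flange; housing; pin; bracket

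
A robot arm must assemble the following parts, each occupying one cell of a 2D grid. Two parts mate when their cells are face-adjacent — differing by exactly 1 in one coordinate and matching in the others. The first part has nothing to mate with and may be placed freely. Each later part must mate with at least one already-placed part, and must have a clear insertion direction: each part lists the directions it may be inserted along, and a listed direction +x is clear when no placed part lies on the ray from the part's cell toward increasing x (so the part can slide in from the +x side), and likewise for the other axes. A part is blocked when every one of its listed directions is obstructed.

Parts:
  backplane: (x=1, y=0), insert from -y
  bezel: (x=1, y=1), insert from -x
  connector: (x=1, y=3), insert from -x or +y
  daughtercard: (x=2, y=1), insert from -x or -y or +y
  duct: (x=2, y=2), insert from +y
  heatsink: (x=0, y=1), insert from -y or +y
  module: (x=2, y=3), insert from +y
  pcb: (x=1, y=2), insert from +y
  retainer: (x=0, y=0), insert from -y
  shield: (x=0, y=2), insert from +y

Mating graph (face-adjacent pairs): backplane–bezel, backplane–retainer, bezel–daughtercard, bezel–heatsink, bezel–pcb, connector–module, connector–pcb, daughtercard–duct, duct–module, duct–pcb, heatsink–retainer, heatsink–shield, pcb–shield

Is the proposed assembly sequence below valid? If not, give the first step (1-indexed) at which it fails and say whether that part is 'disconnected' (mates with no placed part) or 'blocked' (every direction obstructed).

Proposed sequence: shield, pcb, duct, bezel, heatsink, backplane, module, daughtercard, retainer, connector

1. shield@(0, 2) [+y clear] — {shield}
2. pcb@(1, 2) [+y clear] — {pcb, shield}
3. duct@(2, 2) [+y clear] — {duct, pcb, shield}
4. bezel@(1, 1) [-x clear] — {bezel, duct, pcb, shield}
5. heatsink@(0, 1) [-y clear] — {bezel, duct, heatsink, pcb, shield}
6. backplane@(1, 0) [-y clear] — {backplane, bezel, duct, heatsink, pcb, shield}
7. module@(2, 3) [+y clear] — {backplane, bezel, duct, heatsink, module, pcb, shield}
8. daughtercard@(2, 1) [-y clear] — {backplane, bezel, daughtercard, duct, heatsink, module, pcb, shield}
9. retainer@(0, 0) [-y clear] — {backplane, bezel, daughtercard, duct, heatsink, module, pcb, retainer, shield}
10. connector@(1, 3) [-x clear] — {backplane, bezel, connector, daughtercard, duct, heatsink, module, pcb, retainer, shield}

Valid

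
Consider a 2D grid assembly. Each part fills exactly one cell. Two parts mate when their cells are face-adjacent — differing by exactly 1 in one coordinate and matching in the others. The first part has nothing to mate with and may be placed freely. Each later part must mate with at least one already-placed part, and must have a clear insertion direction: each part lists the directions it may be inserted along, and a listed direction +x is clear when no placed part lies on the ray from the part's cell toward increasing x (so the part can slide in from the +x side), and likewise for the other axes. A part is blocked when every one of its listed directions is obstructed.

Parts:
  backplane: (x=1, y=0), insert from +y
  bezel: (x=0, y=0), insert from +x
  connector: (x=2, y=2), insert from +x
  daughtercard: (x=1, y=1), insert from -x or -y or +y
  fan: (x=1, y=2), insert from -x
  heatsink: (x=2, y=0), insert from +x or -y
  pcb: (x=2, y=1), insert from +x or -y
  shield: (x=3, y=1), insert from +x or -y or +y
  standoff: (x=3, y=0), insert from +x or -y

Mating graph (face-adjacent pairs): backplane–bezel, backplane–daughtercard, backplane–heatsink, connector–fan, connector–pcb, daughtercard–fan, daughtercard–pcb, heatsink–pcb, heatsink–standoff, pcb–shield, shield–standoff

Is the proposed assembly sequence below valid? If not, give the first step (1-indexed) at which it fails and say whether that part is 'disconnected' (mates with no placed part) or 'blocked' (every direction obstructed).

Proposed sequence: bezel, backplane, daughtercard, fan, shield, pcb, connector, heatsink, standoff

1. bezel@(0, 0) [+x clear] — {bezel}
2. backplane@(1, 0) [+y clear] — {backplane, bezel}
3. daughtercard@(1, 1) [-x clear] — {backplane, bezel, daughtercard}
4. fan@(1, 2) [-x clear] — {backplane, bezel, daughtercard, fan}
5. shield@(3, 1) — no placed neighbour ⇒ disconnected

Invalid at step 5 (disconnected)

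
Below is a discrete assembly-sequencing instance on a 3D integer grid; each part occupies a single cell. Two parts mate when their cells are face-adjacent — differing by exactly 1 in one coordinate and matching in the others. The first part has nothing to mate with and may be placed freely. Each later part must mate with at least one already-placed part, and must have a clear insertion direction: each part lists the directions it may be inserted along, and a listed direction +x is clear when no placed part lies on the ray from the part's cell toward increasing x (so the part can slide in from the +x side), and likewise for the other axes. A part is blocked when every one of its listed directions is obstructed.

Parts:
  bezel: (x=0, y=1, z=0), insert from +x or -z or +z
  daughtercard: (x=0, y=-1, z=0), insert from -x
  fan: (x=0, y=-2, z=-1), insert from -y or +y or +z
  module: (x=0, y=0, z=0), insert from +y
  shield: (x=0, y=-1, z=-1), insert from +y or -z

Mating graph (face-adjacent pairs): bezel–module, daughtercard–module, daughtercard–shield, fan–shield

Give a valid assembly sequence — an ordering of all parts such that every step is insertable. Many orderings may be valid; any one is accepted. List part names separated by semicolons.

fan; shield; daughtercard; module; bezel

1. fan@(0, -2, -1) [-y clear] — {fan}
2. shield@(0, -1, -1) [+y clear] — {fan, shield}
3. daughtercard@(0, -1, 0) [-x clear] — {daughtercard, fan, shield}
4. module@(0, 0, 0) [+y clear] — {daughtercard, fan, module, shield}
5. bezel@(0, 1, 0) [+x clear] — {bezel, daughtercard, fan, module, shield}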